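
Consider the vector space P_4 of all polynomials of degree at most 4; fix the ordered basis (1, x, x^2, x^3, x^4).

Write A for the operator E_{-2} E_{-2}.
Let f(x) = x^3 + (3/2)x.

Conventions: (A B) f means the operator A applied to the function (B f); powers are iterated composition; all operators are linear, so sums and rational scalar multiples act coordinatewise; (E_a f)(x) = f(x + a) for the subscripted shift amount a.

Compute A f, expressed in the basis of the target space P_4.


E_{-2} f = x^3 - 6x^2 + (27/2)x - 11
E_{-2} E_{-2} f = x^3 - 12x^2 + (99/2)x - 70

g(x) = x^3 - 12x^2 + (99/2)x - 70


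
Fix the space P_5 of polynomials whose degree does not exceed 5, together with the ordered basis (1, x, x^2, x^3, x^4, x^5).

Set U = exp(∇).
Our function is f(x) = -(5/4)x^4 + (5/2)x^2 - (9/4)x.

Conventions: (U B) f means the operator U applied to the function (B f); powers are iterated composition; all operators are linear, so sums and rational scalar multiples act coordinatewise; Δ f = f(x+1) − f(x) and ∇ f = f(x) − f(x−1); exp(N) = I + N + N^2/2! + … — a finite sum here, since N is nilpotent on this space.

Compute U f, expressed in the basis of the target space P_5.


g(x) = -(5/4)x^4 - 5x^3 + (5/2)x^2 + (31/4)x - 7/2

order-1 term: -5x^3 + (15/2)x^2 - 7/2
order-2 term: -(15/2)x^2 + 15x - 25/4
order-3 term: -5x + 15/2
order-4 term: -5/4
the series for exp(∇) f terminates at order 4
exp(∇) f = -(5/4)x^4 - 5x^3 + (5/2)x^2 + (31/4)x - 7/2


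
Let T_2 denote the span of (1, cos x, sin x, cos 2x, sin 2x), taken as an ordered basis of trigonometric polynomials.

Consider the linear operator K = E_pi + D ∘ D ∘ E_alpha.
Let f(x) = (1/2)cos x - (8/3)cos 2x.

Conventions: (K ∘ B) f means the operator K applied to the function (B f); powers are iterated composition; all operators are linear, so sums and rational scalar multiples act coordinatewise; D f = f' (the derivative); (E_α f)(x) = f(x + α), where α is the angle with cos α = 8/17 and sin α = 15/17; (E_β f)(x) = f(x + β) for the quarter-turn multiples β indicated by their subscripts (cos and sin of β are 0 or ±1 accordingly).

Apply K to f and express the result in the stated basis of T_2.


E_pi f = -(1/2)cos x - (8/3)cos 2x
E_alpha f = (4/17)cos x - (15/34)sin x + (1288/867)cos 2x + (640/289)sin 2x
D E_alpha f = -(15/34)cos x - (4/17)sin x + (1280/289)cos 2x - (2576/867)sin 2x
D (D ∘ E_alpha) f = -(4/17)cos x + (15/34)sin x - (5152/867)cos 2x - (2560/289)sin 2x
(E_pi + D ∘ D ∘ E_alpha) f = -(25/34)cos x + (15/34)sin x - (2488/289)cos 2x - (2560/289)sin 2x

the result is g(x) = -(25/34)cos x + (15/34)sin x - (2488/289)cos 2x - (2560/289)sin 2x


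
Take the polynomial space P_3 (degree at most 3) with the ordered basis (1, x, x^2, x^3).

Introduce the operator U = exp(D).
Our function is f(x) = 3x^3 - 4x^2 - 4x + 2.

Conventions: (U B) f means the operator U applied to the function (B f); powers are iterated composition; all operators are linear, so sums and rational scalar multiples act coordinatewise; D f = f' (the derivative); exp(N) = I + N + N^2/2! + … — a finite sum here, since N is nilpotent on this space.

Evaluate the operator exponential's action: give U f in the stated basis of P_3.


order-1 term: 9x^2 - 8x - 4
order-2 term: 9x - 4
order-3 term: 3
the series for exp(D) f terminates at order 3
exp(D) f = 3x^3 + 5x^2 - 3x - 3

the image equals g(x) = 3x^3 + 5x^2 - 3x - 3


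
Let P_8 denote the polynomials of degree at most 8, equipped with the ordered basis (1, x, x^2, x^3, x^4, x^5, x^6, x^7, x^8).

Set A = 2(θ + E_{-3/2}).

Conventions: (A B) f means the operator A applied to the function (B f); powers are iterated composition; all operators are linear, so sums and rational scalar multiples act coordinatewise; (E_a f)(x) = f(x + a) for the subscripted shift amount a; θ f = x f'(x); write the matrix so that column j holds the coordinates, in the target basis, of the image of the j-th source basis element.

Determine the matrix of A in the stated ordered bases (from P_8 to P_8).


the matrix is [[2, -3, 9/2, -27/4, 81/8, -243/16, 729/32, -2187/64, 6561/128]; [0, 4, -6, 27/2, -27, 405/8, -729/8, 5103/32, -2187/8]; [0, 0, 6, -9, 27, -135/2, 1215/8, -5103/16, 5103/8]; [0, 0, 0, 8, -12, 45, -135, 2835/8, -1701/2]; [0, 0, 0, 0, 10, -15, 135/2, -945/4, 2835/4]; [0, 0, 0, 0, 0, 12, -18, 189/2, -378]; [0, 0, 0, 0, 0, 0, 14, -21, 126]; [0, 0, 0, 0, 0, 0, 0, 16, -24]; [0, 0, 0, 0, 0, 0, 0, 0, 18]] (rows listed top to bottom)

image of 1: 2
image of x: 4x - 3
image of x^2: 6x^2 - 6x + 9/2
image of x^3: 8x^3 - 9x^2 + (27/2)x - 27/4
image of x^4: 10x^4 - 12x^3 + 27x^2 - 27x + 81/8
image of x^5: 12x^5 - 15x^4 + 45x^3 - (135/2)x^2 + (405/8)x - 243/16
image of x^6: 14x^6 - 18x^5 + (135/2)x^4 - 135x^3 + (1215/8)x^2 - (729/8)x + 729/32
image of x^7: 16x^7 - 21x^6 + (189/2)x^5 - (945/4)x^4 + (2835/8)x^3 - (5103/16)x^2 + (5103/32)x - 2187/64
image of x^8: 18x^8 - 24x^7 + 126x^6 - 378x^5 + (2835/4)x^4 - (1701/2)x^3 + (5103/8)x^2 - (2187/8)x + 6561/128
each image's coordinates form column j of the matrix


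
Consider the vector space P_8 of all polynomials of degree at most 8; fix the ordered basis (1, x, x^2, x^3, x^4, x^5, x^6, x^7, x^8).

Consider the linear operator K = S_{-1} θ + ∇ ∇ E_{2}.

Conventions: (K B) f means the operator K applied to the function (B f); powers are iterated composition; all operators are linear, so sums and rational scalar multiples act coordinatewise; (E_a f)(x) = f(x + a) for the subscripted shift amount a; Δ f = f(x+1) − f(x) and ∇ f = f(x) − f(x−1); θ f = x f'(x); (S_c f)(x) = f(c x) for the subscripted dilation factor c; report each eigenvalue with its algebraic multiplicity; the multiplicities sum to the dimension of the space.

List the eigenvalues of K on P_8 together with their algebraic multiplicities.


image of 1: 0
image of x: -x
image of x^2: 2x^2 + 2
image of x^3: -3x^3 + 6x + 6
image of x^4: 4x^4 + 12x^2 + 24x + 14
image of x^5: -5x^5 + 20x^3 + 60x^2 + 70x + 30
image of x^6: 6x^6 + 30x^4 + 120x^3 + 210x^2 + 180x + 62
image of x^7: -7x^7 + 42x^5 + 210x^4 + 490x^3 + 630x^2 + 434x + 126
image of x^8: 8x^8 + 56x^6 + 336x^5 + 980x^4 + 1680x^3 + 1736x^2 + 1008x + 254
the matrix is upper triangular; its diagonal is (0, -1, 2, -3, 4, -5, 6, -7, 8)
for a triangular matrix the eigenvalues are the diagonal entries, with algebraic multiplicity their repetition count

λ = -7 (multiplicity 1), λ = -5 (multiplicity 1), λ = -3 (multiplicity 1), λ = -1 (multiplicity 1), λ = 0 (multiplicity 1), λ = 2 (multiplicity 1), λ = 4 (multiplicity 1), λ = 6 (multiplicity 1), λ = 8 (multiplicity 1)


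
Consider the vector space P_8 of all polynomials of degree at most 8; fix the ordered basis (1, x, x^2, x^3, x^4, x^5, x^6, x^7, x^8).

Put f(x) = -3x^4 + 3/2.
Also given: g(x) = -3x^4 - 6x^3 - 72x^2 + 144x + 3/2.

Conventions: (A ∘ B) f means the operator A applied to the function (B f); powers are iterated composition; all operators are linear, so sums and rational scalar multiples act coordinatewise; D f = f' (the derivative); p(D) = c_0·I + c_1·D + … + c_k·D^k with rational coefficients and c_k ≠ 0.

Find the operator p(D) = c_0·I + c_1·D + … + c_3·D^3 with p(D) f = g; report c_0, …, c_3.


c_0 = 1, c_1 = 1/2, c_2 = 2, c_3 = -2

D^0 f = -3x^4 + 3/2
D^1 f = -12x^3
D^2 f = -36x^2
D^3 f = -72x
matching coefficients of g against c_0 f + c_1 Df + … from the top degree down determines the c_i
solution: c_0 = 1, c_1 = 1/2, c_2 = 2, c_3 = -2


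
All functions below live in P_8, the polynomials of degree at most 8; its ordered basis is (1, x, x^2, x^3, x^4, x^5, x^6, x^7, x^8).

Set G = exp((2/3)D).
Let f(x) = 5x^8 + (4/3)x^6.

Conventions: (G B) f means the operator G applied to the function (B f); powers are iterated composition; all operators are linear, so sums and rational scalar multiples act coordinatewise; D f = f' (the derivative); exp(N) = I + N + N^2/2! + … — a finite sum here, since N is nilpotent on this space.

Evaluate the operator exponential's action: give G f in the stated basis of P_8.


g(x) = 5x^8 + (80/3)x^7 + (572/9)x^6 + (2384/27)x^5 + (6320/81)x^4 + (10880/243)x^3 + (11840/729)x^2 + (7424/2187)x + 2048/6561

order-1 term: (80/3)x^7 + (16/3)x^5
order-2 term: (560/9)x^6 + (80/9)x^4
order-3 term: (2240/27)x^5 + (640/81)x^3
order-4 term: (5600/81)x^4 + (320/81)x^2
order-5 term: (8960/243)x^3 + (256/243)x
order-6 term: (8960/729)x^2 + 256/2187
order-7 term: (5120/2187)x
order-8 term: 1280/6561
the series for exp((2/3)D) f terminates at order 8
exp((2/3)D) f = 5x^8 + (80/3)x^7 + (572/9)x^6 + (2384/27)x^5 + (6320/81)x^4 + (10880/243)x^3 + (11840/729)x^2 + (7424/2187)x + 2048/6561


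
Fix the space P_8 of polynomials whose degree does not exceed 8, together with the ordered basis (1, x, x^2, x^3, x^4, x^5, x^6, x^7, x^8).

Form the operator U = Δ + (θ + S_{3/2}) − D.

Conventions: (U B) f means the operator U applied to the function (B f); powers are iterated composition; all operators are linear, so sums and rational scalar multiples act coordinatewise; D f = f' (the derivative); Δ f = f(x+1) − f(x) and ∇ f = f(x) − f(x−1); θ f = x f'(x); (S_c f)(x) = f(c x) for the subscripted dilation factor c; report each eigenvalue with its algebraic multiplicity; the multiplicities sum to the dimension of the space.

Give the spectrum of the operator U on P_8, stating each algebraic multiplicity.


λ = 1 (multiplicity 1), λ = 5/2 (multiplicity 1), λ = 17/4 (multiplicity 1), λ = 51/8 (multiplicity 1), λ = 145/16 (multiplicity 1), λ = 403/32 (multiplicity 1), λ = 1113/64 (multiplicity 1), λ = 3083/128 (multiplicity 1), λ = 8609/256 (multiplicity 1)

image of 1: 1
image of x: (5/2)x
image of x^2: (17/4)x^2 + 1
image of x^3: (51/8)x^3 + 3x + 1
image of x^4: (145/16)x^4 + 6x^2 + 4x + 1
image of x^5: (403/32)x^5 + 10x^3 + 10x^2 + 5x + 1
image of x^6: (1113/64)x^6 + 15x^4 + 20x^3 + 15x^2 + 6x + 1
image of x^7: (3083/128)x^7 + 21x^5 + 35x^4 + 35x^3 + 21x^2 + 7x + 1
image of x^8: (8609/256)x^8 + 28x^6 + 56x^5 + 70x^4 + 56x^3 + 28x^2 + 8x + 1
the matrix is upper triangular; its diagonal is (1, 5/2, 17/4, 51/8, 145/16, 403/32, 1113/64, 3083/128, 8609/256)
for a triangular matrix the eigenvalues are the diagonal entries, with algebraic multiplicity their repetition count


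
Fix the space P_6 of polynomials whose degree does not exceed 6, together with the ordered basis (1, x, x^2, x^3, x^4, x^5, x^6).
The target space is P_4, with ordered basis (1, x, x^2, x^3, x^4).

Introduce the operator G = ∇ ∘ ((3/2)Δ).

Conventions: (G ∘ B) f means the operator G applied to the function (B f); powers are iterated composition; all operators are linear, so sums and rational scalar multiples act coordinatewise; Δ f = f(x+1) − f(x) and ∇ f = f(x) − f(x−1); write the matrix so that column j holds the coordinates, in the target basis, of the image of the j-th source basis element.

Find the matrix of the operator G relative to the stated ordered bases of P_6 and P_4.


the matrix is [[0, 0, 3, 0, 3, 0, 3]; [0, 0, 0, 9, 0, 15, 0]; [0, 0, 0, 0, 18, 0, 45]; [0, 0, 0, 0, 0, 30, 0]; [0, 0, 0, 0, 0, 0, 45]] (rows listed top to bottom)

image of 1: 0
image of x: 0
image of x^2: 3
image of x^3: 9x
image of x^4: 18x^2 + 3
image of x^5: 30x^3 + 15x
image of x^6: 45x^4 + 45x^2 + 3
each image's coordinates form column j of the matrix


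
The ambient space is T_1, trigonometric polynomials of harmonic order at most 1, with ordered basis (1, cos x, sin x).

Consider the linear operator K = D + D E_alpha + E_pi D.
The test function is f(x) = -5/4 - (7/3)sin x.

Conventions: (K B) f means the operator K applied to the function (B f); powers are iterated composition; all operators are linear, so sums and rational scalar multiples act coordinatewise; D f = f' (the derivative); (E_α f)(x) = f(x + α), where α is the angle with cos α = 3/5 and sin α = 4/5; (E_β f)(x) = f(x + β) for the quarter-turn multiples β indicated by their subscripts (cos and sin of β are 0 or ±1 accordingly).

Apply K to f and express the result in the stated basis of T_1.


the image equals g(x) = -(7/5)cos x + (28/15)sin x

D f = -(7/3)cos x
E_alpha f = -5/4 - (28/15)cos x - (7/5)sin x
D E_alpha f = -(7/5)cos x + (28/15)sin x
D f = -(7/3)cos x
E_pi D f = (7/3)cos x
(D + D E_alpha + E_pi D) f = -(7/5)cos x + (28/15)sin x


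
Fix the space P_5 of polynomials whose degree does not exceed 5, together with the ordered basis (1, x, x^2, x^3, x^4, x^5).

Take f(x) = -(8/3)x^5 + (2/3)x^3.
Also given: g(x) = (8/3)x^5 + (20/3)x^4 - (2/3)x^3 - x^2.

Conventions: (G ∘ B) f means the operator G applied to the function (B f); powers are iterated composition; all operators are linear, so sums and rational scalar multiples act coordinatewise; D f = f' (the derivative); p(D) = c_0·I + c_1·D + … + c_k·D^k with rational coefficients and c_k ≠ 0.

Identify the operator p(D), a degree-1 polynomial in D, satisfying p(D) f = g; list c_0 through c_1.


c_0 = -1, c_1 = -1/2

D^0 f = -(8/3)x^5 + (2/3)x^3
D^1 f = -(40/3)x^4 + 2x^2
matching coefficients of g against c_0 f + c_1 Df + … from the top degree down determines the c_i
solution: c_0 = -1, c_1 = -1/2


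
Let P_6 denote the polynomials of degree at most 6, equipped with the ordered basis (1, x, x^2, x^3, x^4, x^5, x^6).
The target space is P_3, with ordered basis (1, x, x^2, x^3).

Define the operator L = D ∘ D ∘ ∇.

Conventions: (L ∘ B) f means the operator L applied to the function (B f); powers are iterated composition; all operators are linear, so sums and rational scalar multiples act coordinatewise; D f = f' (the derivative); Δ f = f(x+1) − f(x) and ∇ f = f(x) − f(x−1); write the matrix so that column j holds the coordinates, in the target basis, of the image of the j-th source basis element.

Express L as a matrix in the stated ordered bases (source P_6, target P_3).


the matrix is [[0, 0, 0, 6, -12, 20, -30]; [0, 0, 0, 0, 24, -60, 120]; [0, 0, 0, 0, 0, 60, -180]; [0, 0, 0, 0, 0, 0, 120]] (rows listed top to bottom)

image of 1: 0
image of x: 0
image of x^2: 0
image of x^3: 6
image of x^4: 24x - 12
image of x^5: 60x^2 - 60x + 20
image of x^6: 120x^3 - 180x^2 + 120x - 30
each image's coordinates form column j of the matrix


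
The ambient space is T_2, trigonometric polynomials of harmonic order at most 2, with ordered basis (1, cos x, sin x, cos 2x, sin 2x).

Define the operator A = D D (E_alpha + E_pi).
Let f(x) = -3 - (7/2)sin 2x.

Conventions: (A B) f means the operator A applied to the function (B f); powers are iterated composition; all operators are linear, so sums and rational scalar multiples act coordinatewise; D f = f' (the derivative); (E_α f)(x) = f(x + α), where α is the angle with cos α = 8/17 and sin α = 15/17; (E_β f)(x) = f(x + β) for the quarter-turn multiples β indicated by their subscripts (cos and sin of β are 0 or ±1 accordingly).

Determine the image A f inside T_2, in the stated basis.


E_alpha f = -3 - (840/289)cos 2x + (1127/578)sin 2x
E_pi f = -3 - (7/2)sin 2x
(E_alpha + E_pi) f = -6 - (840/289)cos 2x - (448/289)sin 2x
D (E_alpha + E_pi) f = -(896/289)cos 2x + (1680/289)sin 2x
D D (E_alpha + E_pi) f = (3360/289)cos 2x + (1792/289)sin 2x

the result is g(x) = (3360/289)cos 2x + (1792/289)sin 2x


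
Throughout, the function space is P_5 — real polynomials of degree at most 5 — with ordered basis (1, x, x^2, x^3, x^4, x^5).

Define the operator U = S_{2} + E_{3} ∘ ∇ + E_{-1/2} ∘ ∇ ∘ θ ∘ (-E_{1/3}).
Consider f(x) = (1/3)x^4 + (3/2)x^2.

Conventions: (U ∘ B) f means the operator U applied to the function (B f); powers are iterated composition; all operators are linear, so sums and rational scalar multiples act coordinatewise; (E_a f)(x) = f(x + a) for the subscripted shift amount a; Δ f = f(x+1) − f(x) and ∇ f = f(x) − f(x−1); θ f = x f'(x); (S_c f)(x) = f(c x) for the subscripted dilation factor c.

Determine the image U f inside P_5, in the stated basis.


S_{2} f = (16/3)x^4 + 6x^2
∇ f = (4/3)x^3 - 2x^2 + (13/3)x - 11/6
E_{3} ∇ f = (4/3)x^3 + 10x^2 + (85/3)x + 175/6
E_{1/3} f = (1/3)x^4 + (4/9)x^3 + (31/18)x^2 + (85/81)x + 83/486
(-E_{1/3}) f = -(1/3)x^4 - (4/9)x^3 - (31/18)x^2 - (85/81)x - 83/486
θ (-E_{1/3}) f = -(4/3)x^4 - (4/3)x^3 - (31/9)x^2 - (85/81)x
∇ θ (-E_{1/3}) f = -(16/3)x^3 + 4x^2 - (74/9)x + 194/81
E_{-1/2} ∇ θ (-E_{1/3}) f = -(16/3)x^3 + 12x^2 - (146/9)x + 662/81
(S_{2} + E_{3} ∘ ∇ + E_{-1/2} ∘ ∇ ∘ θ ∘ (-E_{1/3})) f = (16/3)x^4 - 4x^3 + 28x^2 + (109/9)x + 6049/162

the result is g(x) = (16/3)x^4 - 4x^3 + 28x^2 + (109/9)x + 6049/162


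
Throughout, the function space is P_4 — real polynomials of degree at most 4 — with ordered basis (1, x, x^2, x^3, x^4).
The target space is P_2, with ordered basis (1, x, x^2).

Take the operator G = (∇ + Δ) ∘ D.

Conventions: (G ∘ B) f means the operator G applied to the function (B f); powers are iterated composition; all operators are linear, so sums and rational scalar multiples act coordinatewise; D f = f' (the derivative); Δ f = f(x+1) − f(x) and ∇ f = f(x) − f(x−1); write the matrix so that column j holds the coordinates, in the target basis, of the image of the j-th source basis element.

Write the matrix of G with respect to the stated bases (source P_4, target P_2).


image of 1: 0
image of x: 0
image of x^2: 4
image of x^3: 12x
image of x^4: 24x^2 + 8
each image's coordinates form column j of the matrix

the matrix is [[0, 0, 4, 0, 8]; [0, 0, 0, 12, 0]; [0, 0, 0, 0, 24]] (rows listed top to bottom)


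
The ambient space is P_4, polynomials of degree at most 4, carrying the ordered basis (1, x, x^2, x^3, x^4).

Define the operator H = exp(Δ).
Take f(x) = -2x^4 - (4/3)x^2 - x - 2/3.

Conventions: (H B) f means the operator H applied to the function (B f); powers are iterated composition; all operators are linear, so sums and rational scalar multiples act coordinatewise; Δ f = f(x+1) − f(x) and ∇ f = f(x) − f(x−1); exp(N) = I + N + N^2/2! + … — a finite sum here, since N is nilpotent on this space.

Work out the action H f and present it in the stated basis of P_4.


the result is g(x) = -2x^4 - 8x^3 - (76/3)x^2 - (131/3)x - 103/3

order-1 term: -8x^3 - 12x^2 - (32/3)x - 13/3
order-2 term: -12x^2 - 24x - 46/3
order-3 term: -8x - 12
order-4 term: -2
the series for exp(Δ) f terminates at order 4
exp(Δ) f = -2x^4 - 8x^3 - (76/3)x^2 - (131/3)x - 103/3


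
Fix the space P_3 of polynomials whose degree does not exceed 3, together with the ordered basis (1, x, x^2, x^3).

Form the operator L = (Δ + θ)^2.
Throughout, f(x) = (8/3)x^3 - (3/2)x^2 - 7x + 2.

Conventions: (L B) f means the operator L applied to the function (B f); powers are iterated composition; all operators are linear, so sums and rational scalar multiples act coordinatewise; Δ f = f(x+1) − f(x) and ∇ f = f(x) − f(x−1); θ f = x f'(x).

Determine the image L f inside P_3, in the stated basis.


Δ f = 8x^2 + 5x - 35/6
θ f = 8x^3 - 3x^2 - 7x
(Δ + θ) f = 8x^3 + 5x^2 - 2x - 35/6
Δ (Δ + θ) f = 24x^2 + 34x + 11
θ (Δ + θ) f = 24x^3 + 10x^2 - 2x
(Δ + θ) (Δ + θ) f = 24x^3 + 34x^2 + 32x + 11

the result is g(x) = 24x^3 + 34x^2 + 32x + 11


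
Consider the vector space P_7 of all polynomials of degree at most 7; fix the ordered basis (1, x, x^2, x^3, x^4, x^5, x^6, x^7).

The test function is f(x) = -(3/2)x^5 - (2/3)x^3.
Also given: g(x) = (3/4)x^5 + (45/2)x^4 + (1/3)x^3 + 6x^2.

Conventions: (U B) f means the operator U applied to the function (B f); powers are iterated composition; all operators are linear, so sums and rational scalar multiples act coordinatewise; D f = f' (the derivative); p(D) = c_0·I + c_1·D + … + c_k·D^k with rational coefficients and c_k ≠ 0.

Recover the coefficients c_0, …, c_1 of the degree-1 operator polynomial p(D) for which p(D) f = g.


D^0 f = -(3/2)x^5 - (2/3)x^3
D^1 f = -(15/2)x^4 - 2x^2
matching coefficients of g against c_0 f + c_1 Df + … from the top degree down determines the c_i
solution: c_0 = -1/2, c_1 = -3

c_0 = -1/2, c_1 = -3


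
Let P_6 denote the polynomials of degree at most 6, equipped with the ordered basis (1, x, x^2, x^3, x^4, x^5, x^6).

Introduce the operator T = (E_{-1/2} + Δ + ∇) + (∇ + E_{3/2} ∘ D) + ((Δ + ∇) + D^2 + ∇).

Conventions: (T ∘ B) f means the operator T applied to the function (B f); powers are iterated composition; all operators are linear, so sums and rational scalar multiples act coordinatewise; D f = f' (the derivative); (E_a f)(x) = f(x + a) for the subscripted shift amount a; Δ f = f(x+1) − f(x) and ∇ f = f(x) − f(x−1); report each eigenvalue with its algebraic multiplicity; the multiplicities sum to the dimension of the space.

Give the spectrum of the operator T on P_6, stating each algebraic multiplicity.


image of 1: 1
image of x: x + 13/2
image of x^2: x^2 + 13x + 13/4
image of x^3: x^3 + (39/2)x^2 + (39/4)x + 101/8
image of x^4: x^4 + 26x^3 + (39/2)x^2 + (101/2)x + 185/16
image of x^5: x^5 + (65/2)x^4 + (65/2)x^3 + (505/4)x^2 + (925/16)x + 1001/32
image of x^6: x^6 + 39x^5 + (195/4)x^4 + (505/2)x^3 + (2775/16)x^2 + (3003/16)x + 2789/64
the matrix is upper triangular; its diagonal is (1, 1, 1, 1, 1, 1, 1)
for a triangular matrix the eigenvalues are the diagonal entries, with algebraic multiplicity their repetition count

λ = 1 (multiplicity 7)


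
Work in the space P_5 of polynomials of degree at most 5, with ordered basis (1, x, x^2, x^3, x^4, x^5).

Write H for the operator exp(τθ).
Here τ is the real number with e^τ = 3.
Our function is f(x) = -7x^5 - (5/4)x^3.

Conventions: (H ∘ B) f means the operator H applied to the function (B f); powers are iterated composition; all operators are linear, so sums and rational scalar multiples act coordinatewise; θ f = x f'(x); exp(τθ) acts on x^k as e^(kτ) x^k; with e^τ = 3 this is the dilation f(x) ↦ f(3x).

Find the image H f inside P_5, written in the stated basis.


exp(τθ) x^k = e^(kτ) x^k; with e^τ = 3 this sends x^k to 3^k x^k
x^3 ↦ 27 x^3
x^5 ↦ 243 x^5
applying this coordinatewise to f: exp(τθ) f = -1701x^5 - (135/4)x^3

the image equals g(x) = -1701x^5 - (135/4)x^3


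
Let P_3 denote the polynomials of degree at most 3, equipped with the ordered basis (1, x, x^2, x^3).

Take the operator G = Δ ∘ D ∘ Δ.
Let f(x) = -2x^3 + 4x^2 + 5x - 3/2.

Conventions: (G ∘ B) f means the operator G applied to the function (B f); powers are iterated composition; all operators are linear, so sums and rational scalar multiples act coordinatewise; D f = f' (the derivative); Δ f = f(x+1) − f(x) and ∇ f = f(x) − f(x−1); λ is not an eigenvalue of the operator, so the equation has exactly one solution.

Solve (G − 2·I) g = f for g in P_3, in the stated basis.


the result is g(x) = x^3 - 2x^2 - (5/2)x + 15/4

write g with unknown coordinates in the stated basis and equate coefficients in (G − 2·I) g = f
solving from the highest basis element down gives g = x^3 - 2x^2 - (5/2)x + 15/4
check: G g = 6
so G g − 2·g = -2x^3 + 4x^2 + 5x - 3/2 = f ✓


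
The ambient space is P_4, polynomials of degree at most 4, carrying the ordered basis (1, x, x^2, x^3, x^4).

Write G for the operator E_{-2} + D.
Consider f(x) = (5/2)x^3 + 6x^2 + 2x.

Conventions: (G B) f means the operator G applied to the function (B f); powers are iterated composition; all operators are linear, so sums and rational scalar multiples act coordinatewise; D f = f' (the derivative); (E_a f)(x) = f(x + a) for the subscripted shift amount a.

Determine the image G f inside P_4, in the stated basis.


E_{-2} f = (5/2)x^3 - 9x^2 + 8x
D f = (15/2)x^2 + 12x + 2
(E_{-2} + D) f = (5/2)x^3 - (3/2)x^2 + 20x + 2

the result is g(x) = (5/2)x^3 - (3/2)x^2 + 20x + 2


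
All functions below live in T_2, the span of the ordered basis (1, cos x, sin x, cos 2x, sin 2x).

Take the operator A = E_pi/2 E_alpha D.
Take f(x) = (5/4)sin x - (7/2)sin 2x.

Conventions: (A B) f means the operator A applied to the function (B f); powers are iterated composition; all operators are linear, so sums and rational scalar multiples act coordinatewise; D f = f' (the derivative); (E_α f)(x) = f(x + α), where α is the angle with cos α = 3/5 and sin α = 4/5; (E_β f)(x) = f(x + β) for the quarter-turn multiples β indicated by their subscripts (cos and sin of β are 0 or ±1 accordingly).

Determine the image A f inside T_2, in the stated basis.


D f = (5/4)cos x - 7cos 2x
E_alpha D f = (3/4)cos x - sin x + (49/25)cos 2x + (168/25)sin 2x
E_pi/2 E_alpha D f = -cos x - (3/4)sin x - (49/25)cos 2x - (168/25)sin 2x

g(x) = -cos x - (3/4)sin x - (49/25)cos 2x - (168/25)sin 2x


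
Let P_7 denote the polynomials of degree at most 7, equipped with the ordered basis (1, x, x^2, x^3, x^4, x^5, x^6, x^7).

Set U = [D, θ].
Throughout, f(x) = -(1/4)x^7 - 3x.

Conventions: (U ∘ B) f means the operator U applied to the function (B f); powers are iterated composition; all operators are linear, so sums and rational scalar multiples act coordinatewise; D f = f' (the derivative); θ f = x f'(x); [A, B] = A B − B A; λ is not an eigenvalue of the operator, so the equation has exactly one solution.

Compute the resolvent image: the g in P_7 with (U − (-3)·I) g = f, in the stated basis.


the image equals g(x) = -(1/12)x^7 + (7/36)x^6 - (7/18)x^5 + (35/54)x^4 - (70/81)x^3 + (70/81)x^2 - (383/243)x + 383/729

write g with unknown coordinates in the stated basis and equate coefficients in (U − (-3)·I) g = f
solving from the highest basis element down gives g = -(1/12)x^7 + (7/36)x^6 - (7/18)x^5 + (35/54)x^4 - (70/81)x^3 + (70/81)x^2 - (383/243)x + 383/729
check: U g = -(7/12)x^6 + (7/6)x^5 - (35/18)x^4 + (70/27)x^3 - (70/27)x^2 + (140/81)x - 383/243
so U g − (-3)·g = -(1/4)x^7 - 3x = f ✓


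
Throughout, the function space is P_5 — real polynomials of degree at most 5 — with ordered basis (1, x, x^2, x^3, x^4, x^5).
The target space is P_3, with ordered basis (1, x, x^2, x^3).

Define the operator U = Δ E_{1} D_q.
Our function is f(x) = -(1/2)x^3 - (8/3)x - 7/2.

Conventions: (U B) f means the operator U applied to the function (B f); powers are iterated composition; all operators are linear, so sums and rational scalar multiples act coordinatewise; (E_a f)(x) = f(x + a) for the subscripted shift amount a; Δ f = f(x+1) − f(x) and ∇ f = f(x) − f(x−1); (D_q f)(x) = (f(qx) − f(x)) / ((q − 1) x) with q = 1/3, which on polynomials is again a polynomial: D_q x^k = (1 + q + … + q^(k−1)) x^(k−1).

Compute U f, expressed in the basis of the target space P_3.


the result is g(x) = -(13/9)x - 13/6

D_q f = -(13/18)x^2 - 8/3
E_{1} D_q f = -(13/18)x^2 - (13/9)x - 61/18
Δ E_{1} D_q f = -(13/9)x - 13/6


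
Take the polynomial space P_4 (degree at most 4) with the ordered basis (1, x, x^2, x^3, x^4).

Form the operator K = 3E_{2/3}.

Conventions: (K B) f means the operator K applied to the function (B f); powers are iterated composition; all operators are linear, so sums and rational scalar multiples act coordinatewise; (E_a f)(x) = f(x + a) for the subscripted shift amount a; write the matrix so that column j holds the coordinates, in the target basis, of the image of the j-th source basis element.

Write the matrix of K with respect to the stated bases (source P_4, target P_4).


the matrix is [[3, 2, 4/3, 8/9, 16/27]; [0, 3, 4, 4, 32/9]; [0, 0, 3, 6, 8]; [0, 0, 0, 3, 8]; [0, 0, 0, 0, 3]] (rows listed top to bottom)

image of 1: 3
image of x: 3x + 2
image of x^2: 3x^2 + 4x + 4/3
image of x^3: 3x^3 + 6x^2 + 4x + 8/9
image of x^4: 3x^4 + 8x^3 + 8x^2 + (32/9)x + 16/27
each image's coordinates form column j of the matrix


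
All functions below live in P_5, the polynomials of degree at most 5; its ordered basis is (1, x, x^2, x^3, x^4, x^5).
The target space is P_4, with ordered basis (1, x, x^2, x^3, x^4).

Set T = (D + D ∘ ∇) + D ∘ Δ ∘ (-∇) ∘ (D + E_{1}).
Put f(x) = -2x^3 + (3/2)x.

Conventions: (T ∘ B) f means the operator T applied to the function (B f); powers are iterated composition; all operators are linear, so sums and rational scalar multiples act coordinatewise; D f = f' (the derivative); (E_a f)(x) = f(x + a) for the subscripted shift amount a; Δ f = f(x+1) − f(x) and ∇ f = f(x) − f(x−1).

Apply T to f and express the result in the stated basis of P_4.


the image equals g(x) = -6x^2 - 12x + 39/2

D f = -6x^2 + 3/2
∇ f = -6x^2 + 6x - 1/2
D ∇ f = -12x + 6
(D + D ∘ ∇) f = -6x^2 - 12x + 15/2
D f = -6x^2 + 3/2
E_{1} f = -2x^3 - 6x^2 - (9/2)x - 1/2
(D + E_{1}) f = -2x^3 - 12x^2 - (9/2)x + 1
∇ (D + E_{1}) f = -6x^2 - 18x + 11/2
(-∇) (D + E_{1}) f = 6x^2 + 18x - 11/2
Δ (-∇) (D + E_{1}) f = 12x + 24
D Δ (-∇) (D + E_{1}) f = 12
((D + D ∘ ∇) + D ∘ Δ ∘ (-∇) ∘ (D + E_{1})) f = -6x^2 - 12x + 39/2


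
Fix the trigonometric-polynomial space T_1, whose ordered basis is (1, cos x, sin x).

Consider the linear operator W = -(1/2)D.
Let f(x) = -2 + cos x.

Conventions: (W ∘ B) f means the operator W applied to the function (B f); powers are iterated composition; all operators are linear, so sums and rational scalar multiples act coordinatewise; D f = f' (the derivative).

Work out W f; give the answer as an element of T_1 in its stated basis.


D f = -sin x
(-(1/2)D) f = (1/2)sin x

g(x) = (1/2)sin x


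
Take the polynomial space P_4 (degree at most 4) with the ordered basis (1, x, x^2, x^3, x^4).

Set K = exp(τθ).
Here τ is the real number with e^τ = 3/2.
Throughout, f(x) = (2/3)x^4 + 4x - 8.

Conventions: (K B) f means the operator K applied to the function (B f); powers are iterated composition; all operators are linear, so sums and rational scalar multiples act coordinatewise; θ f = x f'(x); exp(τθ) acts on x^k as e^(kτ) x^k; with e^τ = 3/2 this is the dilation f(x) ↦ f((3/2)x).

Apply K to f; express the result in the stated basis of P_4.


exp(τθ) x^k = e^(kτ) x^k; with e^τ = 3/2 this sends x^k to (3/2)^k x^k
x ↦ 3/2 x
x^4 ↦ 81/16 x^4
applying this coordinatewise to f: exp(τθ) f = (27/8)x^4 + 6x - 8

g(x) = (27/8)x^4 + 6x - 8


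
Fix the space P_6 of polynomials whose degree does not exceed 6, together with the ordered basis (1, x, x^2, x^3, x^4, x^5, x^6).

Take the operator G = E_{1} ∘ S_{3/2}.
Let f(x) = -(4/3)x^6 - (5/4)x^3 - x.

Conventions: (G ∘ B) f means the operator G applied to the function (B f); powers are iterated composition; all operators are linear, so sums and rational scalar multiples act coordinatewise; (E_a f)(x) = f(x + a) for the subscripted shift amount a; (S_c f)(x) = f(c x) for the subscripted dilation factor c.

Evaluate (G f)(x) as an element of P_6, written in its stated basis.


the image equals g(x) = -(243/16)x^6 - (729/8)x^5 - (3645/16)x^4 - (9855/32)x^3 - (7695/32)x^2 - (3369/32)x - 669/32

S_{3/2} f = -(243/16)x^6 - (135/32)x^3 - (3/2)x
E_{1} S_{3/2} f = -(243/16)x^6 - (729/8)x^5 - (3645/16)x^4 - (9855/32)x^3 - (7695/32)x^2 - (3369/32)x - 669/32


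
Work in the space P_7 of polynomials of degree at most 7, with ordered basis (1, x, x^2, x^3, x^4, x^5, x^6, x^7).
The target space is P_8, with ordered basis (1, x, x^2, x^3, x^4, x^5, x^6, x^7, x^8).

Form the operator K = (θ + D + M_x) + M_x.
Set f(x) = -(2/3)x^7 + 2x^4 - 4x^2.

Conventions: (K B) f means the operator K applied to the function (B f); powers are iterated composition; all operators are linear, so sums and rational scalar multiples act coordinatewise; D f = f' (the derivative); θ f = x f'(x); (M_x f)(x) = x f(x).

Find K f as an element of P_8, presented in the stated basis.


the result is g(x) = -(4/3)x^8 - (14/3)x^7 - (14/3)x^6 + 4x^5 + 8x^4 - 8x^2 - 8x

θ f = -(14/3)x^7 + 8x^4 - 8x^2
D f = -(14/3)x^6 + 8x^3 - 8x
M_x f = -(2/3)x^8 + 2x^5 - 4x^3
(θ + D + M_x) f = -(2/3)x^8 - (14/3)x^7 - (14/3)x^6 + 2x^5 + 8x^4 + 4x^3 - 8x^2 - 8x
M_x f = -(2/3)x^8 + 2x^5 - 4x^3
((θ + D + M_x) + M_x) f = -(4/3)x^8 - (14/3)x^7 - (14/3)x^6 + 4x^5 + 8x^4 - 8x^2 - 8x


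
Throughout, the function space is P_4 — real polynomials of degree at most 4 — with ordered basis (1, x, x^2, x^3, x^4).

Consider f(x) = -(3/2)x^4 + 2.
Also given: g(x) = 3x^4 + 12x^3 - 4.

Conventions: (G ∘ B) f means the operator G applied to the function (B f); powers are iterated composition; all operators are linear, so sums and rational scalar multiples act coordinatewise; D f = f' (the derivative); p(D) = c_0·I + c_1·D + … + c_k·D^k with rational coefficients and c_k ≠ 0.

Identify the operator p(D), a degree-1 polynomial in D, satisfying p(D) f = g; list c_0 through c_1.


D^0 f = -(3/2)x^4 + 2
D^1 f = -6x^3
matching coefficients of g against c_0 f + c_1 Df + … from the top degree down determines the c_i
solution: c_0 = -2, c_1 = -2

c_0 = -2, c_1 = -2


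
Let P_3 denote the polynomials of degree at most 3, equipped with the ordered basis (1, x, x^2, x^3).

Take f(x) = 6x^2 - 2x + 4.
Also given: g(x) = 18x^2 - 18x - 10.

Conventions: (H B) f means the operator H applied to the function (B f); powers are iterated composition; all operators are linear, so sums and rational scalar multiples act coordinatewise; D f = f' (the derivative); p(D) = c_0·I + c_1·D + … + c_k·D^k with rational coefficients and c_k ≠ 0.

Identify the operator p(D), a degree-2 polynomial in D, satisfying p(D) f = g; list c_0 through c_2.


p(D) = 3·I − D − 2·D^2, i.e. c_0 = 3, c_1 = -1, c_2 = -2

D^0 f = 6x^2 - 2x + 4
D^1 f = 12x - 2
D^2 f = 12
matching coefficients of g against c_0 f + c_1 Df + … from the top degree down determines the c_i
solution: c_0 = 3, c_1 = -1, c_2 = -2


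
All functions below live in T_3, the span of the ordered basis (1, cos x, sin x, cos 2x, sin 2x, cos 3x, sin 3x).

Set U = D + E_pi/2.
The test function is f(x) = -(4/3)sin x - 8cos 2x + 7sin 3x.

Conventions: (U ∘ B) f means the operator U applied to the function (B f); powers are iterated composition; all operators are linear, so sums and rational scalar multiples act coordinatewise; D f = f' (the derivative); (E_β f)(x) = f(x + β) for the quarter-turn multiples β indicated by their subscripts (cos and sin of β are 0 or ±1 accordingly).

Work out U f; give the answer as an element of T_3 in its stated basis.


the result is g(x) = -(8/3)cos x + 8cos 2x + 16sin 2x + 14cos 3x

D f = -(4/3)cos x + 16sin 2x + 21cos 3x
E_pi/2 f = -(4/3)cos x + 8cos 2x - 7cos 3x
(D + E_pi/2) f = -(8/3)cos x + 8cos 2x + 16sin 2x + 14cos 3x


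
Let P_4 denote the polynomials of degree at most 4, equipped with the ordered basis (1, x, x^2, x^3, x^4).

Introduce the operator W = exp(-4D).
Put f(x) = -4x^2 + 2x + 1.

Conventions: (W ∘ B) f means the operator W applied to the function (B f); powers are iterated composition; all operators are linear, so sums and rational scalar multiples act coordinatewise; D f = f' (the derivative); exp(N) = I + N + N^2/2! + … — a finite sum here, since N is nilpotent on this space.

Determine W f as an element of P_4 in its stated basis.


order-1 term: 32x - 8
order-2 term: -64
the series for exp(-4D) f terminates at order 2
exp(-4D) f = -4x^2 + 34x - 71

g(x) = -4x^2 + 34x - 71


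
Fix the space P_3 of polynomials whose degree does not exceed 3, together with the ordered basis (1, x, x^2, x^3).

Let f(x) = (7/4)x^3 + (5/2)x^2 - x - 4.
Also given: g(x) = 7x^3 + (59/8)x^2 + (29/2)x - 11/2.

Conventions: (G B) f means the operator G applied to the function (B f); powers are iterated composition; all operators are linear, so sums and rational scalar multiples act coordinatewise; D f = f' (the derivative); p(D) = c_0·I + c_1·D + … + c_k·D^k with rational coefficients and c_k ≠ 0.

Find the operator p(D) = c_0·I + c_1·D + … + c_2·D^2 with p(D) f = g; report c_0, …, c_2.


c_0 = 4, c_1 = -1/2, c_2 = 2

D^0 f = (7/4)x^3 + (5/2)x^2 - x - 4
D^1 f = (21/4)x^2 + 5x - 1
D^2 f = (21/2)x + 5
matching coefficients of g against c_0 f + c_1 Df + … from the top degree down determines the c_i
solution: c_0 = 4, c_1 = -1/2, c_2 = 2


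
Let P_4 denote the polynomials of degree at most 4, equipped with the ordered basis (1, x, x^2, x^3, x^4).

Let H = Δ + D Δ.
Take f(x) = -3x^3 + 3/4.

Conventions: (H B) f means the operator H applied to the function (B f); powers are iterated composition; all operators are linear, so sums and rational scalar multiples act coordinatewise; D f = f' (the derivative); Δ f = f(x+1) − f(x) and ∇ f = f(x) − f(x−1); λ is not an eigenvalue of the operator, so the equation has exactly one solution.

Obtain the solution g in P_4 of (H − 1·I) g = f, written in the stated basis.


the result is g(x) = 3x^3 + 9x^2 + 45x + 333/4

write g with unknown coordinates in the stated basis and equate coefficients in (H − 1·I) g = f
solving from the highest basis element down gives g = 3x^3 + 9x^2 + 45x + 333/4
check: H g = 9x^2 + 45x + 84
so H g − 1·g = -3x^3 + 3/4 = f ✓


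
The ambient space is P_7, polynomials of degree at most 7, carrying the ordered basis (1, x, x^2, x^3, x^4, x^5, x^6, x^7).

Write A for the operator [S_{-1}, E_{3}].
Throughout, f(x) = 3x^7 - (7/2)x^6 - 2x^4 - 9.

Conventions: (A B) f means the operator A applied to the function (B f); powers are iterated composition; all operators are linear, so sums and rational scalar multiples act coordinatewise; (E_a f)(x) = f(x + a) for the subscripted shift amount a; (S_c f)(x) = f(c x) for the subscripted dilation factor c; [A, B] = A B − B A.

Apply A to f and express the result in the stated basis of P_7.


g(x) = 126x^6 + 126x^5 + 5670x^4 + 3828x^3 + 30618x^2 + 10638x + 13122

E_{3} f = 3x^7 + (119/2)x^6 + 504x^5 + (4721/2)x^4 + 6591x^3 + (21897/2)x^2 + 9990x + 7677/2
S_{-1} E_{3} f = -3x^7 + (119/2)x^6 - 504x^5 + (4721/2)x^4 - 6591x^3 + (21897/2)x^2 - 9990x + 7677/2
S_{-1} f = -3x^7 - (7/2)x^6 - 2x^4 - 9
E_{3} S_{-1} f = -3x^7 - (133/2)x^6 - 630x^5 - (6619/2)x^4 - 10419x^3 - (39339/2)x^2 - 20628x - 18567/2
[S_{-1}, E_{3}] f = 126x^6 + 126x^5 + 5670x^4 + 3828x^3 + 30618x^2 + 10638x + 13122


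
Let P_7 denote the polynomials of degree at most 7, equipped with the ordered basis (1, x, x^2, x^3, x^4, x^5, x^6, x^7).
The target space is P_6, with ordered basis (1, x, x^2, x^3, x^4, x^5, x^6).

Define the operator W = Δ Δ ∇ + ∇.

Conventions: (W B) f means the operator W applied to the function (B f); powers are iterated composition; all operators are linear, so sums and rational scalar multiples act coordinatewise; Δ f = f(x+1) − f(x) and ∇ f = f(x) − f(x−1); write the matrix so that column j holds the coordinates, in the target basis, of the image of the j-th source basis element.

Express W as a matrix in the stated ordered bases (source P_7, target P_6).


image of 1: 0
image of x: 1
image of x^2: 2x - 1
image of x^3: 3x^2 - 3x + 7
image of x^4: 4x^3 - 6x^2 + 28x + 11
image of x^5: 5x^4 - 10x^3 + 70x^2 + 55x + 31
image of x^6: 6x^5 - 15x^4 + 140x^3 + 165x^2 + 186x + 59
image of x^7: 7x^6 - 21x^5 + 245x^4 + 385x^3 + 651x^2 + 413x + 127
each image's coordinates form column j of the matrix

the matrix is [[0, 1, -1, 7, 11, 31, 59, 127]; [0, 0, 2, -3, 28, 55, 186, 413]; [0, 0, 0, 3, -6, 70, 165, 651]; [0, 0, 0, 0, 4, -10, 140, 385]; [0, 0, 0, 0, 0, 5, -15, 245]; [0, 0, 0, 0, 0, 0, 6, -21]; [0, 0, 0, 0, 0, 0, 0, 7]] (rows listed top to bottom)


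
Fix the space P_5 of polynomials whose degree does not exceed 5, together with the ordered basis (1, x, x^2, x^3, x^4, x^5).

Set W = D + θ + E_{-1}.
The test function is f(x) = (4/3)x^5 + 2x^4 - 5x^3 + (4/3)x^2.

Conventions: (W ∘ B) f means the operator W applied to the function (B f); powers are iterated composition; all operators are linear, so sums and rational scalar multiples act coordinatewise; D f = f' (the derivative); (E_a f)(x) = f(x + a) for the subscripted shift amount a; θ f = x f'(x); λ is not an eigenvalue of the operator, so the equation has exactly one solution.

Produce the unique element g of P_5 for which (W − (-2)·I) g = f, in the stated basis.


the result is g(x) = (1/6)x^5 + (2/7)x^4 - (10/9)x^3 + (9/35)x^2 + (51/56)x - 937/1890

write g with unknown coordinates in the stated basis and equate coefficients in (W − (-2)·I) g = f
solving from the highest basis element down gives g = (1/6)x^5 + (2/7)x^4 - (10/9)x^3 + (9/35)x^2 + (51/56)x - 937/1890
check: W g = x^5 + (10/7)x^4 - (25/9)x^3 + (86/105)x^2 - (51/28)x + 937/945
so W g − (-2)·g = (4/3)x^5 + 2x^4 - 5x^3 + (4/3)x^2 = f ✓
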